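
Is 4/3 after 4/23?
No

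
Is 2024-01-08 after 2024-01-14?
No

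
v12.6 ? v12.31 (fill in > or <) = <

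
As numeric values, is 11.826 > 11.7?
True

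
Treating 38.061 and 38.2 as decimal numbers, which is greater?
38.2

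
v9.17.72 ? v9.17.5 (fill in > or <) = >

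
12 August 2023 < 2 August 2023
False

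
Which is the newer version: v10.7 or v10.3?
v10.7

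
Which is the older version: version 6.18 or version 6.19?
version 6.18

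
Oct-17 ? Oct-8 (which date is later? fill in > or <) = >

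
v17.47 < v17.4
False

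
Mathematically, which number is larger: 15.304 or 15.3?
15.304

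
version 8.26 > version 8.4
True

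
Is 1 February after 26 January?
Yes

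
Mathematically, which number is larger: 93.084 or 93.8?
93.8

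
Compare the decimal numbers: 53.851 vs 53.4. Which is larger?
53.851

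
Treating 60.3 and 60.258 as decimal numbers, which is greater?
60.3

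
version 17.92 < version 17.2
False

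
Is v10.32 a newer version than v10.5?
Yes. Version numbers are compared segment by segment as integers, not as decimals: minor version 32 > 5, so v10.32 > v10.5 (even though the decimal 10.32 < 10.5).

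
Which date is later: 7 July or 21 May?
7 July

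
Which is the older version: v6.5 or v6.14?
v6.5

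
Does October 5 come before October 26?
Yes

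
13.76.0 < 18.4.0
True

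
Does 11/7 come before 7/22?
No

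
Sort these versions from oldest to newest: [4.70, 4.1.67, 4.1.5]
[4.1.5, 4.1.67, 4.70]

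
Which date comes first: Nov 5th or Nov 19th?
Nov 5th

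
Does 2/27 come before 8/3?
Yes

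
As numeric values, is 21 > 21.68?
False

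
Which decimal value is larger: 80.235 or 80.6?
80.6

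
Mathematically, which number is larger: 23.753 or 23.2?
23.753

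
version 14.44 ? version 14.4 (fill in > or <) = >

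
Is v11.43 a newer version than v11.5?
Yes. Version numbers are compared segment by segment as integers, not as decimals: minor version 43 > 5, so v11.43 > v11.5 (even though the decimal 11.43 < 11.5).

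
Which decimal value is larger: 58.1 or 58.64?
58.64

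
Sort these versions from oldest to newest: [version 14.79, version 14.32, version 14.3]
[version 14.3, version 14.32, version 14.79]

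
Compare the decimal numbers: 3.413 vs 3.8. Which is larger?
3.8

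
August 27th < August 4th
False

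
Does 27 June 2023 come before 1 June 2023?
No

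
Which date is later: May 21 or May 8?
May 21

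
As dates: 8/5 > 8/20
False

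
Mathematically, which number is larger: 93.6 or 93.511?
93.6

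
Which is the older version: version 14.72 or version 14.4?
version 14.4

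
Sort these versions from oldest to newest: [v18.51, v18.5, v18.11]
[v18.5, v18.11, v18.51]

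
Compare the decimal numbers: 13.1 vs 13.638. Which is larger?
13.638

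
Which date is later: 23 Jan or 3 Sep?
3 Sep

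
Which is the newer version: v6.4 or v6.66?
v6.66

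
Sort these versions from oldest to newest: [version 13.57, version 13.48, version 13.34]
[version 13.34, version 13.48, version 13.57]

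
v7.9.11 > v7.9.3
True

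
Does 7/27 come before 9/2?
Yes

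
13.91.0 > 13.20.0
True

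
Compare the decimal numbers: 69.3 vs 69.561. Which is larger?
69.561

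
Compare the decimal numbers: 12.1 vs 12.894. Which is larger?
12.894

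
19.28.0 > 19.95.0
False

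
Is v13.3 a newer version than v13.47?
No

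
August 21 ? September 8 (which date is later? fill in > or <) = <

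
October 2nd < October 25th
True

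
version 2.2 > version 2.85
False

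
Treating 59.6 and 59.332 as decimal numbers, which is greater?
59.6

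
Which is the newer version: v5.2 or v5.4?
v5.4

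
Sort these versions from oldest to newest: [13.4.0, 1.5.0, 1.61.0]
[1.5.0, 1.61.0, 13.4.0]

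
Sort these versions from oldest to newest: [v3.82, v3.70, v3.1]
[v3.1, v3.70, v3.82]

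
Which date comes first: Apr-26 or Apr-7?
Apr-7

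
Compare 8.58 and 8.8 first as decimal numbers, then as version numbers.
As decimals: 8.58 < 8.8. As versions: v8.58 > v8.8 (minor version 58 > 8).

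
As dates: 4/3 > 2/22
True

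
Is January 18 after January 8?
Yes. Day 18 comes after day 8 in January — this is a date comparison, not a decimal one (the decimal 1.18 would be smaller than 1.8).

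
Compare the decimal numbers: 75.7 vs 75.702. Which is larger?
75.702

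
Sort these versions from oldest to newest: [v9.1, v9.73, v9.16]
[v9.1, v9.16, v9.73]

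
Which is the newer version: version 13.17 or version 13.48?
version 13.48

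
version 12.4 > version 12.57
False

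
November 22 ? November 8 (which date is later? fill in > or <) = >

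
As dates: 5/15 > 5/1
True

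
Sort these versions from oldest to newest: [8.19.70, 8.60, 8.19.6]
[8.19.6, 8.19.70, 8.60]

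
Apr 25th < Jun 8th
True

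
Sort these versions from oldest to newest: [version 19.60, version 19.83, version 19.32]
[version 19.32, version 19.60, version 19.83]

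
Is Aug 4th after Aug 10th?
No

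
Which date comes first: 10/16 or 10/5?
10/5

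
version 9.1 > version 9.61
False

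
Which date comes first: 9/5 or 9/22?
9/5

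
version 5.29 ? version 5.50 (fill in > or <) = <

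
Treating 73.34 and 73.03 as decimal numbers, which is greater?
73.34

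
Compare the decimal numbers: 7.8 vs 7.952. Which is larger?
7.952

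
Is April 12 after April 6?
Yes. Day 12 comes after day 6 in April — this is a date comparison, not a decimal one (the decimal 4.12 would be smaller than 4.6).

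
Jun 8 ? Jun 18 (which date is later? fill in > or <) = <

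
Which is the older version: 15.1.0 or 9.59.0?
9.59.0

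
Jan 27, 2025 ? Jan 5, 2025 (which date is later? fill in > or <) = >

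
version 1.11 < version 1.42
True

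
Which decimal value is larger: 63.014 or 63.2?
63.2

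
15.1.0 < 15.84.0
True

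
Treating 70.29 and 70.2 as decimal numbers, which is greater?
70.29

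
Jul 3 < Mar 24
False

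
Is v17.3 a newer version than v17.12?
No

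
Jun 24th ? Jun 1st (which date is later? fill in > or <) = >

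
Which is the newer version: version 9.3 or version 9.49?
version 9.49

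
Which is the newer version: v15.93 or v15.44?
v15.93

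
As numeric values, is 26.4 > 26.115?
True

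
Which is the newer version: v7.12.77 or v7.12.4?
v7.12.77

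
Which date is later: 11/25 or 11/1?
11/25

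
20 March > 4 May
False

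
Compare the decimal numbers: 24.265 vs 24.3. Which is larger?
24.3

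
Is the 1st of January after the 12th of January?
No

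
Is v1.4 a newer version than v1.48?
No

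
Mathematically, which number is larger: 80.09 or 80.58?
80.58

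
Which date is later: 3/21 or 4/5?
4/5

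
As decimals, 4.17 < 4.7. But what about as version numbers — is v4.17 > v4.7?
True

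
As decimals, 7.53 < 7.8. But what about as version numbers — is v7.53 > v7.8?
True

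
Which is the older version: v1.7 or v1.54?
v1.7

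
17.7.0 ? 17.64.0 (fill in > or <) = <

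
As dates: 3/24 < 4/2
True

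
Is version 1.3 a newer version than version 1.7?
No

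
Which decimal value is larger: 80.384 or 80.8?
80.8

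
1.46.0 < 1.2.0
False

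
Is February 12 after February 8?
Yes. Day 12 comes after day 8 in February — this is a date comparison, not a decimal one (the decimal 2.12 would be smaller than 2.8).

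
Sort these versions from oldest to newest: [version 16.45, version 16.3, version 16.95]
[version 16.3, version 16.45, version 16.95]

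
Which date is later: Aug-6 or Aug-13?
Aug-13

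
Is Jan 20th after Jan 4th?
Yes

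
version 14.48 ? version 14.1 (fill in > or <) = >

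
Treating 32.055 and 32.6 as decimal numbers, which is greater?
32.6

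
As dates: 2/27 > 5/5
False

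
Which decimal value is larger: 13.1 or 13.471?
13.471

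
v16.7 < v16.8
True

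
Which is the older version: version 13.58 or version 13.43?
version 13.43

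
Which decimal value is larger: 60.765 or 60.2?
60.765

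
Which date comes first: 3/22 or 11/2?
3/22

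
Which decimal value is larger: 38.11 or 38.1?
38.11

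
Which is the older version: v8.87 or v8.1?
v8.1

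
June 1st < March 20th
False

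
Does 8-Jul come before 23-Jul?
Yes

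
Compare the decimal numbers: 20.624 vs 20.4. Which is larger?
20.624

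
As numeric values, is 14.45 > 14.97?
False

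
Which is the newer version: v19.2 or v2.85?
v19.2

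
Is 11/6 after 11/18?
No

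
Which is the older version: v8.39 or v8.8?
v8.8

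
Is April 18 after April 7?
Yes. Day 18 comes after day 7 in April — this is a date comparison, not a decimal one (the decimal 4.18 would be smaller than 4.7).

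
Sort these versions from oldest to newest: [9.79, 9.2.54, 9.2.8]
[9.2.8, 9.2.54, 9.79]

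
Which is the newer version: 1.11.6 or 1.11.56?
1.11.56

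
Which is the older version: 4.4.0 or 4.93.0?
4.4.0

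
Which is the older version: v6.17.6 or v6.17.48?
v6.17.6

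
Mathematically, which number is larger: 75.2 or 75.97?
75.97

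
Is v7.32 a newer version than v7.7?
Yes. Version numbers are compared segment by segment as integers, not as decimals: minor version 32 > 7, so v7.32 > v7.7 (even though the decimal 7.32 < 7.7).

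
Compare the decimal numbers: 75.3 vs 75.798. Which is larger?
75.798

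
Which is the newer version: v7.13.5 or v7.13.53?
v7.13.53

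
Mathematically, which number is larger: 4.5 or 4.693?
4.693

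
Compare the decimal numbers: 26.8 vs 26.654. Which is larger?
26.8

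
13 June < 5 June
False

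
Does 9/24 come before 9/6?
No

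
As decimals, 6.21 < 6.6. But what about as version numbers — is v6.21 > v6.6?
True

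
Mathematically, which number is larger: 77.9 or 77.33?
77.9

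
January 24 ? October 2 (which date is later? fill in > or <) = <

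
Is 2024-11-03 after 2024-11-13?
No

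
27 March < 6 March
False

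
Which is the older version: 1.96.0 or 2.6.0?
1.96.0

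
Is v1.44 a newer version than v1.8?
Yes. Version numbers are compared segment by segment as integers, not as decimals: minor version 44 > 8, so v1.44 > v1.8 (even though the decimal 1.44 < 1.8).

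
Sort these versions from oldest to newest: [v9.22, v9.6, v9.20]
[v9.6, v9.20, v9.22]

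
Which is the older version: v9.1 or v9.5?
v9.1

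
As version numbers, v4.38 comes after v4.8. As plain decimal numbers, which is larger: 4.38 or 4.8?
4.8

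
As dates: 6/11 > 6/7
True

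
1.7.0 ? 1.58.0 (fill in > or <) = <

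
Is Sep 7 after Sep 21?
No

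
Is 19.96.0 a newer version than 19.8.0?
Yes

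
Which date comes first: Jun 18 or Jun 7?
Jun 7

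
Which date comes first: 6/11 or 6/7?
6/7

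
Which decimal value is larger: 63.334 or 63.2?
63.334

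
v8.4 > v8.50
False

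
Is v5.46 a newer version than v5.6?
Yes. Version numbers are compared segment by segment as integers, not as decimals: minor version 46 > 6, so v5.46 > v5.6 (even though the decimal 5.46 < 5.6).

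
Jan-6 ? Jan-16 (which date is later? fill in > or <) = <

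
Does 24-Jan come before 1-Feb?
Yes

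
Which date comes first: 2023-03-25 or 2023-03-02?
2023-03-02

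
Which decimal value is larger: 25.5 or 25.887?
25.887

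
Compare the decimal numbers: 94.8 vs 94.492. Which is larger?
94.8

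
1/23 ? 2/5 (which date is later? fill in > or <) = <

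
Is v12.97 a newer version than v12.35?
Yes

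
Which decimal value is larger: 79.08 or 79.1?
79.1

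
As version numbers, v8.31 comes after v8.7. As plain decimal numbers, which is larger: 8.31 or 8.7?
8.7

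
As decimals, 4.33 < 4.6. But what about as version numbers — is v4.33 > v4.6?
True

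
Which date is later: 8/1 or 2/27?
8/1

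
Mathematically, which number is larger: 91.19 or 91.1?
91.19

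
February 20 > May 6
False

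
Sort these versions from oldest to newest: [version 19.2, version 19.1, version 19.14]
[version 19.1, version 19.2, version 19.14]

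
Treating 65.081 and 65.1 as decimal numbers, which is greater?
65.1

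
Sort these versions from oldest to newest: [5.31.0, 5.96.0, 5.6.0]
[5.6.0, 5.31.0, 5.96.0]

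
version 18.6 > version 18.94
False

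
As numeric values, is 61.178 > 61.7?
False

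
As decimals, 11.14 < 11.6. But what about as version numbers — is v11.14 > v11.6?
True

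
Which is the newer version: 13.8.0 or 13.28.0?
13.28.0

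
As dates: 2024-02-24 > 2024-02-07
True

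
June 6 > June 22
False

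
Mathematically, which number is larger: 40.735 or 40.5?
40.735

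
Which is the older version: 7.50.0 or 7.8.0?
7.8.0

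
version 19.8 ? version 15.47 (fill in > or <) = >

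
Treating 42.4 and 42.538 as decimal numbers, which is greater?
42.538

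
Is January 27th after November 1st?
No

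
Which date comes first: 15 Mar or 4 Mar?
4 Mar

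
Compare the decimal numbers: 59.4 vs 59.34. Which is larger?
59.4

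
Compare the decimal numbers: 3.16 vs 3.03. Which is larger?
3.16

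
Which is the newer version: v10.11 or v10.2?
v10.11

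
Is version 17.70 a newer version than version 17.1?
Yes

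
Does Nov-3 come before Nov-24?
Yes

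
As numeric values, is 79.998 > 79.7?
True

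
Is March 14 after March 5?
Yes. Day 14 comes after day 5 in March — this is a date comparison, not a decimal one (the decimal 3.14 would be smaller than 3.5).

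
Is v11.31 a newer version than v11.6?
Yes. Version numbers are compared segment by segment as integers, not as decimals: minor version 31 > 6, so v11.31 > v11.6 (even though the decimal 11.31 < 11.6).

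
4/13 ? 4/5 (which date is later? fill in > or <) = >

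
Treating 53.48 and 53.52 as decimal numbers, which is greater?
53.52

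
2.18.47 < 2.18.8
False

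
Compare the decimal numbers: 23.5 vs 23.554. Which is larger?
23.554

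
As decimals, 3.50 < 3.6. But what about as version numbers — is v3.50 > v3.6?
True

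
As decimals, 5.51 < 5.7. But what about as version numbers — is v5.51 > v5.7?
True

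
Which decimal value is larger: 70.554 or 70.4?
70.554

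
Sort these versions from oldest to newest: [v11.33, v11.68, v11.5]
[v11.5, v11.33, v11.68]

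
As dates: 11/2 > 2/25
True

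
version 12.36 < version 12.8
False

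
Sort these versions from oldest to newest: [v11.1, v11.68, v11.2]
[v11.1, v11.2, v11.68]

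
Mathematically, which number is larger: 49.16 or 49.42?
49.42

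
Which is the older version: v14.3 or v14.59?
v14.3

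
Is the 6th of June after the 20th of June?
No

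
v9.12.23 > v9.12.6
True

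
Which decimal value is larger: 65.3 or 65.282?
65.3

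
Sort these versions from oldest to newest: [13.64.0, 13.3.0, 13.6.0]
[13.3.0, 13.6.0, 13.64.0]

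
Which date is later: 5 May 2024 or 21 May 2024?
21 May 2024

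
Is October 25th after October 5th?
Yes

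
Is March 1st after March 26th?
No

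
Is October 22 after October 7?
Yes. Day 22 comes after day 7 in October — this is a date comparison, not a decimal one (the decimal 10.22 would be smaller than 10.7).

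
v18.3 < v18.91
True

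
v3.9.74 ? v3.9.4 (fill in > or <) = >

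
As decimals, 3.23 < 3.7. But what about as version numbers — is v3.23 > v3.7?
True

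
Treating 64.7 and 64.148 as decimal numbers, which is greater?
64.7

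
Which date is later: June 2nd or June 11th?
June 11th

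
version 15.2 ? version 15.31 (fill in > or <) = <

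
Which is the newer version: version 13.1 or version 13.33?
version 13.33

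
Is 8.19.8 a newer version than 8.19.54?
No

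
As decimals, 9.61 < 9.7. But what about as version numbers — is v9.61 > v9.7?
True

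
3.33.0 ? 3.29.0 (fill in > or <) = >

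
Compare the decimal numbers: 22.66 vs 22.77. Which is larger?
22.77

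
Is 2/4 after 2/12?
No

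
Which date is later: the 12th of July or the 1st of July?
the 12th of July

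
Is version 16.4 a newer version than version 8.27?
Yes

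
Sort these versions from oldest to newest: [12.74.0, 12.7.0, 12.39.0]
[12.7.0, 12.39.0, 12.74.0]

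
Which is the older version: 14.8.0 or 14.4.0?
14.4.0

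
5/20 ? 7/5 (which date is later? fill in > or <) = <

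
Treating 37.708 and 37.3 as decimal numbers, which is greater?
37.708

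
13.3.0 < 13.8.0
True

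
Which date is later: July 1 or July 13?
July 13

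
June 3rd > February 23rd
True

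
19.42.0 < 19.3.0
False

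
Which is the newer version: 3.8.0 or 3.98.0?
3.98.0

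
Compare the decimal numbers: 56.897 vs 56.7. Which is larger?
56.897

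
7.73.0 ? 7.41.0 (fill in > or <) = >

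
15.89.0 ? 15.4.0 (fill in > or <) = >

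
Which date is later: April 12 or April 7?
April 12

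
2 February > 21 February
False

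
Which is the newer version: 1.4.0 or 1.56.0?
1.56.0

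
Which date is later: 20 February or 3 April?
3 April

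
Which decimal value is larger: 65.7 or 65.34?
65.7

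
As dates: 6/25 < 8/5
True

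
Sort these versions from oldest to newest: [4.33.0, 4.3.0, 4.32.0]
[4.3.0, 4.32.0, 4.33.0]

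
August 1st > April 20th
True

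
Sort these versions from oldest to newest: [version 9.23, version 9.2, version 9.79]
[version 9.2, version 9.23, version 9.79]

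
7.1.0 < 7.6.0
True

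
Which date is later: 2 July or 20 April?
2 July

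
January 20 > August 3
False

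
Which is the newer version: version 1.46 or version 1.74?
version 1.74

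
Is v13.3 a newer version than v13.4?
No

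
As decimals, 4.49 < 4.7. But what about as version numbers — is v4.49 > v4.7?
True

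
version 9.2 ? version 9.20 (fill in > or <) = <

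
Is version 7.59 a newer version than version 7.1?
Yes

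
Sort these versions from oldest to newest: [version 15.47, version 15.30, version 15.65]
[version 15.30, version 15.47, version 15.65]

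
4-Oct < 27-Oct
True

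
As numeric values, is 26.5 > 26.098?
True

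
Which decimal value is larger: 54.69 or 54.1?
54.69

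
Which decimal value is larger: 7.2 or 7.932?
7.932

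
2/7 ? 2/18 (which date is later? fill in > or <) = <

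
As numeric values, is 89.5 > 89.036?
True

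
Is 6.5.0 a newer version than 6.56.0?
No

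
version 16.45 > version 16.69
False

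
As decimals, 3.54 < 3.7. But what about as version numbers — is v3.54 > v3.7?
True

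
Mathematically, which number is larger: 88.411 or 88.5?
88.5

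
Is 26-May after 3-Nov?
No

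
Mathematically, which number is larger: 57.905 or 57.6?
57.905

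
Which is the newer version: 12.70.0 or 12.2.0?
12.70.0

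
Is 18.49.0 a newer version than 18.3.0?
Yes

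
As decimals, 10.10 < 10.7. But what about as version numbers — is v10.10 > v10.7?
True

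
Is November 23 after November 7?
Yes. Day 23 comes after day 7 in November — this is a date comparison, not a decimal one (the decimal 11.23 would be smaller than 11.7).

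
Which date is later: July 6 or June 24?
July 6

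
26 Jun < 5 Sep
True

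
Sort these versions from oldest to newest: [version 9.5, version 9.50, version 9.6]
[version 9.5, version 9.6, version 9.50]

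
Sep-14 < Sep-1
False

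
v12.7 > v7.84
True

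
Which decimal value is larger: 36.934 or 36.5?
36.934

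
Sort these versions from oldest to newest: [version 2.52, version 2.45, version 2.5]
[version 2.5, version 2.45, version 2.52]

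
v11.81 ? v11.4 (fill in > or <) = >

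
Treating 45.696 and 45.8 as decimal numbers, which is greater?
45.8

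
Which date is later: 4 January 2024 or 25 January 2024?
25 January 2024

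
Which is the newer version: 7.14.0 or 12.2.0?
12.2.0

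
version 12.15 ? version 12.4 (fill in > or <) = >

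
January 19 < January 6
False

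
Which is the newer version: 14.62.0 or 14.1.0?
14.62.0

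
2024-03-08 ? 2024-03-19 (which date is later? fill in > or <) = <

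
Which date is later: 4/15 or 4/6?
4/15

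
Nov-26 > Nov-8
True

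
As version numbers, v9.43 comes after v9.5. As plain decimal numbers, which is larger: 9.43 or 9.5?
9.5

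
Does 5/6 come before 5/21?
Yes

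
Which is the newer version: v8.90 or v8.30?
v8.90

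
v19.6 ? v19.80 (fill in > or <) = <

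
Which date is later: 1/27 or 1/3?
1/27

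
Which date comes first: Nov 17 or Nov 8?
Nov 8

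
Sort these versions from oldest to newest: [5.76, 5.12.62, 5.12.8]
[5.12.8, 5.12.62, 5.76]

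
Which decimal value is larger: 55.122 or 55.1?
55.122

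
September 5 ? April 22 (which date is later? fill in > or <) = >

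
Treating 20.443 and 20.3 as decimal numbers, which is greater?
20.443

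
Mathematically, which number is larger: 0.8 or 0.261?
0.8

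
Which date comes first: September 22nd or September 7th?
September 7th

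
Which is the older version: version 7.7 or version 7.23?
version 7.7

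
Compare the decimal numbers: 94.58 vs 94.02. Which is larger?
94.58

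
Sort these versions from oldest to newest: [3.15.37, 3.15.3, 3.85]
[3.15.3, 3.15.37, 3.85]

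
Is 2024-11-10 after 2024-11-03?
Yes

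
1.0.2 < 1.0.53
True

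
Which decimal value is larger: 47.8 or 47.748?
47.8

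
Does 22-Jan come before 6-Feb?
Yes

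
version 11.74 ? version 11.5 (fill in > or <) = >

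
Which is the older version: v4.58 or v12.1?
v4.58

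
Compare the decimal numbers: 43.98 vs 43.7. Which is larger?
43.98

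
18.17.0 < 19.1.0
True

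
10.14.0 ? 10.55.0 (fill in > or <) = <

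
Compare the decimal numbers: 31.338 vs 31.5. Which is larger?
31.5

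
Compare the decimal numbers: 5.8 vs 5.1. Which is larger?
5.8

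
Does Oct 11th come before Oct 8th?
No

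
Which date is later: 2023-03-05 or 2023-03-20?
2023-03-20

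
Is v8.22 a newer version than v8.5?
Yes. Version numbers are compared segment by segment as integers, not as decimals: minor version 22 > 5, so v8.22 > v8.5 (even though the decimal 8.22 < 8.5).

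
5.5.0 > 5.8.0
False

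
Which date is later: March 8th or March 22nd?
March 22nd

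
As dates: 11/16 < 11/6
False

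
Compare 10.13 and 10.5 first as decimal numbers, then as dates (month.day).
As decimals: 10.13 < 10.5. As dates: 10/13 is later than 10/5 (day 13 > day 5).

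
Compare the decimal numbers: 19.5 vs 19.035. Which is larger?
19.5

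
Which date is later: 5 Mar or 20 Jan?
5 Mar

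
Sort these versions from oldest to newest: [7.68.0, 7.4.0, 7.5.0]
[7.4.0, 7.5.0, 7.68.0]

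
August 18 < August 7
False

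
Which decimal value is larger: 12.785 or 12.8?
12.8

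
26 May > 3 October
False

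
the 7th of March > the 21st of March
False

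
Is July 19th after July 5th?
Yes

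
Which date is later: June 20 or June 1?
June 20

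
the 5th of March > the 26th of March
False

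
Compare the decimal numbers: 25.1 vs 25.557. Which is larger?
25.557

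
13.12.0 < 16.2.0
True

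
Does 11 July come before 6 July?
No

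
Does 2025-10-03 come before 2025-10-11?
Yes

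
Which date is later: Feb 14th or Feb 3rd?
Feb 14th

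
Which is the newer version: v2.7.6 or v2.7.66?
v2.7.66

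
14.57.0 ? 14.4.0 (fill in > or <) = >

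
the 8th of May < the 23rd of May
True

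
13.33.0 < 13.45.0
True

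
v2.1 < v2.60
True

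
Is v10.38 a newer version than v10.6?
Yes. Version numbers are compared segment by segment as integers, not as decimals: minor version 38 > 6, so v10.38 > v10.6 (even though the decimal 10.38 < 10.6).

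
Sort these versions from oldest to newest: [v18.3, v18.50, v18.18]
[v18.3, v18.18, v18.50]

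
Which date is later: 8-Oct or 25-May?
8-Oct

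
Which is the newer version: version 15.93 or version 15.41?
version 15.93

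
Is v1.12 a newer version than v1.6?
Yes. Version numbers are compared segment by segment as integers, not as decimals: minor version 12 > 6, so v1.12 > v1.6 (even though the decimal 1.12 < 1.6).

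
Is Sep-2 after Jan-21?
Yes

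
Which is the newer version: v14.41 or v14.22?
v14.41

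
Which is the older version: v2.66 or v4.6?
v2.66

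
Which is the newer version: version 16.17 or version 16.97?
version 16.97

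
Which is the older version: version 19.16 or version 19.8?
version 19.8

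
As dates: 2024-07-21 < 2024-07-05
False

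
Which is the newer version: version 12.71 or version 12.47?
version 12.71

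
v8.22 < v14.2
True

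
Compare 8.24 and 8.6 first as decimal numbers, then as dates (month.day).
As decimals: 8.24 < 8.6. As dates: 8/24 is later than 8/6 (day 24 > day 6).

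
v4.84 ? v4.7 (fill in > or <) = >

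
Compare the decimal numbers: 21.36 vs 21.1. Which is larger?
21.36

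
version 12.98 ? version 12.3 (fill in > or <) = >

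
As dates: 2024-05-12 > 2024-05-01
True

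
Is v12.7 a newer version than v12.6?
Yes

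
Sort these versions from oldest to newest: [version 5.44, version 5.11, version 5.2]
[version 5.2, version 5.11, version 5.44]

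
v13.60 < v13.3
False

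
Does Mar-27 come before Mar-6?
No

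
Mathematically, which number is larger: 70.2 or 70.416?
70.416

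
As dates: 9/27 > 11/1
False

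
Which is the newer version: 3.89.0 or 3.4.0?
3.89.0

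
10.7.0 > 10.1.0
True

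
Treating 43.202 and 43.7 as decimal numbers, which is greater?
43.7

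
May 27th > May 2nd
True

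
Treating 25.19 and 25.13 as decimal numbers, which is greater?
25.19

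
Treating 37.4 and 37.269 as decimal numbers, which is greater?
37.4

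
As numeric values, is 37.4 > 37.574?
False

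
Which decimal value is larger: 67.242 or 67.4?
67.4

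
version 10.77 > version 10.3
True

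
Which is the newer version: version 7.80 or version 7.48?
version 7.80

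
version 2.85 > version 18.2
False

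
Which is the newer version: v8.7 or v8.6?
v8.7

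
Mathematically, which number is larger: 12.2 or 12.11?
12.2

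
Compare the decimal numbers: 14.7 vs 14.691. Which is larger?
14.7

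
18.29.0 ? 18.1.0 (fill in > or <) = >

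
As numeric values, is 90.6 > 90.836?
False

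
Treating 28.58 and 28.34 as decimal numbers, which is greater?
28.58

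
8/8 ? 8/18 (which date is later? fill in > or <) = <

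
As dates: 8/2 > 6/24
True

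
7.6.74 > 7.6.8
True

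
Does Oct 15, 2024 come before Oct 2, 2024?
No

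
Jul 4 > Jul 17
False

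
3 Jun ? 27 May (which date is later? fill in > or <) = >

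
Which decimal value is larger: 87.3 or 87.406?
87.406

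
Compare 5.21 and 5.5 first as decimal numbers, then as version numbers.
As decimals: 5.21 < 5.5. As versions: v5.21 > v5.5 (minor version 21 > 5).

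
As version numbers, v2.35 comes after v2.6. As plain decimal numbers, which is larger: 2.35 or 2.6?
2.6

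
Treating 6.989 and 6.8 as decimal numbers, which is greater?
6.989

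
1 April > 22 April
False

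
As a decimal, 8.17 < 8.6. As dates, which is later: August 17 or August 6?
August 17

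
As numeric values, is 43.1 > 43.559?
False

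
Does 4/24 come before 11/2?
Yes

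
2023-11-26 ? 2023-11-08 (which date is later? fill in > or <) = >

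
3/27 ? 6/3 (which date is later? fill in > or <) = <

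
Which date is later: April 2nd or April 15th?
April 15th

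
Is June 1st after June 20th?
No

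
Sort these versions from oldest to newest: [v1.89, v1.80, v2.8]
[v1.80, v1.89, v2.8]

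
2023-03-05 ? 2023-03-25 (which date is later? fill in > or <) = <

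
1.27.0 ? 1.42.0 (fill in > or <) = <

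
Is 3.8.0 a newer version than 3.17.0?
No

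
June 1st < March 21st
False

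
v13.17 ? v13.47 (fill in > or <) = <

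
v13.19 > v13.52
False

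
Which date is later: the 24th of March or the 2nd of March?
the 24th of March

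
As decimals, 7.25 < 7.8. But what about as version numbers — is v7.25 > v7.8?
True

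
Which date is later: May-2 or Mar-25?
May-2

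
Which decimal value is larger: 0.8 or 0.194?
0.8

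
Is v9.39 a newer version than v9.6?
Yes. Version numbers are compared segment by segment as integers, not as decimals: minor version 39 > 6, so v9.39 > v9.6 (even though the decimal 9.39 < 9.6).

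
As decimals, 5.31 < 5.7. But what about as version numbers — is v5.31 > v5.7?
True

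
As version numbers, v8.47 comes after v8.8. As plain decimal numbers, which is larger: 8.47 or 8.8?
8.8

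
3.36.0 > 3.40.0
False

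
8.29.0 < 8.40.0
True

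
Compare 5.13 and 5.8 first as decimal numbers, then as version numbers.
As decimals: 5.13 < 5.8. As versions: v5.13 > v5.8 (minor version 13 > 8).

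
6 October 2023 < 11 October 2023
True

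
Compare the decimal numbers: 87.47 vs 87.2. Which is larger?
87.47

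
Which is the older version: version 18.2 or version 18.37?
version 18.2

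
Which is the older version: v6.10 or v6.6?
v6.6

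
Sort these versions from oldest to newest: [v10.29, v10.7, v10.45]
[v10.7, v10.29, v10.45]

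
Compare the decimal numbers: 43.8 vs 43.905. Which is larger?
43.905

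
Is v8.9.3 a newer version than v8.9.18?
No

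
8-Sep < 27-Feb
False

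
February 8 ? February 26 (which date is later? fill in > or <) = <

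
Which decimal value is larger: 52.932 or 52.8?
52.932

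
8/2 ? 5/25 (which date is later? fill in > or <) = >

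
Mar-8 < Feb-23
False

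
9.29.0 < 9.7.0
False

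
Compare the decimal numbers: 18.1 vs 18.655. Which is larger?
18.655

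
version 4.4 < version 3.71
False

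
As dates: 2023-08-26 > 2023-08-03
True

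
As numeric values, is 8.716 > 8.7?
True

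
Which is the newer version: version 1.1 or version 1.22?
version 1.22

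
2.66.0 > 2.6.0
True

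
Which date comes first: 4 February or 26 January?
26 January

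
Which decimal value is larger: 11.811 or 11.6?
11.811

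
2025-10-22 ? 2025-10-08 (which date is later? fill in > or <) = >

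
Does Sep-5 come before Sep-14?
Yes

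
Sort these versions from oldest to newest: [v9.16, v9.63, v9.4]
[v9.4, v9.16, v9.63]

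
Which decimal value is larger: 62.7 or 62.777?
62.777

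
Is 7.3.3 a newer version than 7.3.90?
No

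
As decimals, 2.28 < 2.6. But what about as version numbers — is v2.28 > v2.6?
True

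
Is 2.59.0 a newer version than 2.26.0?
Yes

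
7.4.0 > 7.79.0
False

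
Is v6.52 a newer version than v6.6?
Yes. Version numbers are compared segment by segment as integers, not as decimals: minor version 52 > 6, so v6.52 > v6.6 (even though the decimal 6.52 < 6.6).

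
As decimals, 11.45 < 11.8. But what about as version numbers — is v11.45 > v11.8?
True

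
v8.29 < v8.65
True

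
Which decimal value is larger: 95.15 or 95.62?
95.62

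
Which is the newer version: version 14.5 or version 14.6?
version 14.6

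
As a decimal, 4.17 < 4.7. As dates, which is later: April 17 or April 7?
April 17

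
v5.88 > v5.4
True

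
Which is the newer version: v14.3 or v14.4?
v14.4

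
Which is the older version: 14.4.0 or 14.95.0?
14.4.0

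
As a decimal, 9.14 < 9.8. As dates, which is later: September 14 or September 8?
September 14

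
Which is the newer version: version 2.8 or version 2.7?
version 2.8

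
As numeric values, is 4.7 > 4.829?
False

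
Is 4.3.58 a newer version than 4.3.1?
Yes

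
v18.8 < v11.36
False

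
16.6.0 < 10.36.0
False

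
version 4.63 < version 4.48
False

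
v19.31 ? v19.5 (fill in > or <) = >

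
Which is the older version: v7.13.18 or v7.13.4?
v7.13.4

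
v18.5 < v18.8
True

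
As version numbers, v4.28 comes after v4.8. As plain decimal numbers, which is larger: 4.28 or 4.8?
4.8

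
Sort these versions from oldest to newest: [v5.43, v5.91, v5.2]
[v5.2, v5.43, v5.91]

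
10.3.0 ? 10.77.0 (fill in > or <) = <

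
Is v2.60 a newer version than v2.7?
Yes. Version numbers are compared segment by segment as integers, not as decimals: minor version 60 > 7, so v2.60 > v2.7 (even though the decimal 2.60 < 2.7).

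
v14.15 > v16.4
False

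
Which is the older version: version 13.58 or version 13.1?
version 13.1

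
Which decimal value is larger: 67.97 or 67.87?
67.97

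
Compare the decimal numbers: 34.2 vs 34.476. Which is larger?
34.476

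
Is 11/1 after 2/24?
Yes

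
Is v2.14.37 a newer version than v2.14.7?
Yes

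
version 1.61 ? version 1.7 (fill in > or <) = >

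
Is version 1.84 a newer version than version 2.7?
No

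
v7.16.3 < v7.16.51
True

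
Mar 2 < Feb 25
False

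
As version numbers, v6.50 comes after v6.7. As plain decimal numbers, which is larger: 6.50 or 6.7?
6.7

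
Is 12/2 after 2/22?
Yes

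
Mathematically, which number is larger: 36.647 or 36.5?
36.647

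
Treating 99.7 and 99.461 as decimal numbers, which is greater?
99.7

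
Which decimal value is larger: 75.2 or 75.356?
75.356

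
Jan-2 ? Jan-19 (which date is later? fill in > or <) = <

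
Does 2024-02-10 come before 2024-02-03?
No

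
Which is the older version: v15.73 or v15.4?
v15.4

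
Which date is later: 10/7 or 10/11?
10/11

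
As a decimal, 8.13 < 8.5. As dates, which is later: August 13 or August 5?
August 13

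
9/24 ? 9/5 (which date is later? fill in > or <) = >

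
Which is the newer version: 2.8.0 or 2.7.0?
2.8.0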